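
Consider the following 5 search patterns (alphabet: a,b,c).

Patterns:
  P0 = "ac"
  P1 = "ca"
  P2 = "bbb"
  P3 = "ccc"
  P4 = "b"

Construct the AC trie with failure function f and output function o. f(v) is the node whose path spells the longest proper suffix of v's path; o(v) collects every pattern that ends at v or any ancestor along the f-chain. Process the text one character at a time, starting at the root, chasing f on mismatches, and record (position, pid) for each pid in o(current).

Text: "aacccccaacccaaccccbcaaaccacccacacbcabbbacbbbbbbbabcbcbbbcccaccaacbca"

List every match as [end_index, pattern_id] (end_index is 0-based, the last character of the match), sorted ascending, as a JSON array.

Build:
Trie (insert patterns):
  n0 'ε': a→1 b→5 c→3
  n1 'a': c→2
  n2 'ac': ·  ←P0
  n3 'c': a→4 c→8
  n4 'ca': ·  ←P1
  n5 'b': b→6  ←P4
  n6 'bb': b→7
  n7 'bbb': ·  ←P2
  n8 'cc': c→9
  n9 'ccc': ·  ←P3

Failure links (BFS by depth):
  fail(1) 'a': from fail(0)=0 chase 'a': 0 ⇒ 0;  out=∅∪out(0)=∅
  fail(3) 'c': from fail(0)=0 chase 'c': 0 ⇒ 0;  out=∅∪out(0)=∅
  fail(5) 'b': from fail(0)=0 chase 'b': 0 ⇒ 0;  out={4}∪out(0)={4}
  fail(2) 'ac': from fail(1)=0 chase 'c': 0 ⇒ 3;  out={0}∪out(3)={0}
  fail(4) 'ca': from fail(3)=0 chase 'a': 0 ⇒ 1;  out={1}∪out(1)={1}
  fail(6) 'bb': from fail(5)=0 chase 'b': 0 ⇒ 5;  out=∅∪out(5)={4}
  fail(8) 'cc': from fail(3)=0 chase 'c': 0 ⇒ 3;  out=∅∪out(3)=∅
  fail(7) 'bbb': from fail(6)=5 chase 'b': 5 ⇒ 6;  out={2}∪out(6)={2,4}
  fail(9) 'ccc': from fail(8)=3 chase 'c': 3 ⇒ 8;  out={3}∪out(8)={3}

Text stream:
pos 0 'a': at 1
pos 1 'a': at 1 ·f
pos 2 'c': at 2  → match P0@[1:2]
pos 3 'c': at 8 ·f
pos 4 'c': at 9  → match P3@[2:4]
pos 5 'c': at 9 ·f  → match P3@[3:5]
pos 6 'c': at 9 ·f  → match P3@[4:6]
pos 7 'a': at 4 ·f  → match P1@[6:7]
pos 8 'a': at 1 ·f
pos 9 'c': at 2  → match P0@[8:9]
pos 10 'c': at 8 ·f
pos 11 'c': at 9  → match P3@[9:11]
pos 12 'a': at 4 ·f  → match P1@[11:12]
pos 13 'a': at 1 ·f
pos 14 'c': at 2  → match P0@[13:14]
pos 15 'c': at 8 ·f
pos 16 'c': at 9  → match P3@[14:16]
pos 17 'c': at 9 ·f  → match P3@[15:17]
pos 18 'b': at 5 ·f  → match P4@[18:18]
pos 19 'c': at 3 ·f
pos 20 'a': at 4  → match P1@[19:20]
pos 21 'a': at 1 ·f
pos 22 'a': at 1 ·f
pos 23 'c': at 2  → match P0@[22:23]
pos 24 'c': at 8 ·f
pos 25 'a': at 4 ·f  → match P1@[24:25]
pos 26 'c': at 2 ·f  → match P0@[25:26]
pos 27 'c': at 8 ·f
pos 28 'c': at 9  → match P3@[26:28]
pos 29 'a': at 4 ·f  → match P1@[28:29]
pos 30 'c': at 2 ·f  → match P0@[29:30]
pos 31 'a': at 4 ·f  → match P1@[30:31]
pos 32 'c': at 2 ·f  → match P0@[31:32]
pos 33 'b': at 5 ·f  → match P4@[33:33]
pos 34 'c': at 3 ·f
pos 35 'a': at 4  → match P1@[34:35]
pos 36 'b': at 5 ·f  → match P4@[36:36]
pos 37 'b': at 6  → match P4@[37:37]
pos 38 'b': at 7  → match P2@[36:38],P4@[38:38]
pos 39 'a': at 1 ·f
pos 40 'c': at 2  → match P0@[39:40]
pos 41 'b': at 5 ·f  → match P4@[41:41]
pos 42 'b': at 6  → match P4@[42:42]
pos 43 'b': at 7  → match P2@[41:43],P4@[43:43]
pos 44 'b': at 7 ·f  → match P2@[42:44],P4@[44:44]
pos 45 'b': at 7 ·f  → match P2@[43:45],P4@[45:45]
pos 46 'b': at 7 ·f  → match P2@[44:46],P4@[46:46]
pos 47 'b': at 7 ·f  → match P2@[45:47],P4@[47:47]
pos 48 'a': at 1 ·f
pos 49 'b': at 5 ·f  → match P4@[49:49]
pos 50 'c': at 3 ·f
pos 51 'b': at 5 ·f  → match P4@[51:51]
pos 52 'c': at 3 ·f
pos 53 'b': at 5 ·f  → match P4@[53:53]
pos 54 'b': at 6  → match P4@[54:54]
pos 55 'b': at 7  → match P2@[53:55],P4@[55:55]
pos 56 'c': at 3 ·f
pos 57 'c': at 8
pos 58 'c': at 9  → match P3@[56:58]
pos 59 'a': at 4 ·f  → match P1@[58:59]
pos 60 'c': at 2 ·f  → match P0@[59:60]
pos 61 'c': at 8 ·f
pos 62 'a': at 4 ·f  → match P1@[61:62]
pos 63 'a': at 1 ·f
pos 64 'c': at 2  → match P0@[63:64]
pos 65 'b': at 5 ·f  → match P4@[65:65]
pos 66 'c': at 3 ·f
pos 67 'a': at 4  → match P1@[66:67]

All matches (sorted): [[2,0],[4,3],[5,3],[6,3],[7,1],[9,0],[11,3],[12,1],[14,0],[16,3],[17,3],[18,4],[20,1],[23,0],[25,1],[26,0],[28,3],[29,1],[30,0],[31,1],[32,0],[33,4],[35,1],[36,4],[37,4],[38,2],[38,4],[40,0],[41,4],[42,4],[43,2],[43,4],[44,2],[44,4],[45,2],[45,4],[46,2],[46,4],[47,2],[47,4],[49,4],[51,4],[53,4],[54,4],[55,2],[55,4],[58,3],[59,1],[60,0],[62,1],[64,0],[65,4],[67,1]]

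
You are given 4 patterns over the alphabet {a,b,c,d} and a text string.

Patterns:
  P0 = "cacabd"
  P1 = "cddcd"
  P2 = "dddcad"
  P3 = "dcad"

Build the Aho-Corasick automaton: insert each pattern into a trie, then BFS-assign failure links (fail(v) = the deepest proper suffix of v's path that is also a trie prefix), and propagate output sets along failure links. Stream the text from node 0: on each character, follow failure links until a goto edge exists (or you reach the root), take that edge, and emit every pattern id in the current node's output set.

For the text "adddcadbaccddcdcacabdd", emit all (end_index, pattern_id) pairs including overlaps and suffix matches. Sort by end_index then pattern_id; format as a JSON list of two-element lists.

Build automaton:
Trie nodes:
  0='ε' goto c→1 d→11
  1='c' goto a→2 d→7
  2='ca' goto c→3
  3='cac' goto a→4
  4='caca' goto b→5
  5='cacab' goto d→6
  6='cacabd' goto ·  ←P0
  7='cd' goto d→8
  8='cdd' goto c→9
  9='cddc' goto d→10
  10='cddcd' goto ·  ←P1
  11='d' goto c→17 d→12
  12='dd' goto d→13
  13='ddd' goto c→14
  14='dddc' goto a→15
  15='dddca' goto d→16
  16='dddcad' goto ·  ←P2
  17='dc' goto a→18
  18='dca' goto d→19
  19='dcad' goto ·  ←P3

BFS fail/out derivation:
  n1('c'): parent n0 fail=0; on 'c' 0 → fail=0;  out ∅∪∅=∅
  n11('d'): parent n0 fail=0; on 'd' 0 → fail=0;  out ∅∪∅=∅
  n2('ca'): parent n1 fail=0; on 'a' 0 → fail=0;  out ∅∪∅=∅
  n7('cd'): parent n1 fail=0; on 'd' 0 → fail=11;  out ∅∪∅=∅
  n12('dd'): parent n11 fail=0; on 'd' 0 → fail=11;  out ∅∪∅=∅
  n17('dc'): parent n11 fail=0; on 'c' 0 → fail=1;  out ∅∪∅=∅
  n3('cac'): parent n2 fail=0; on 'c' 0 → fail=1;  out ∅∪∅=∅
  n8('cdd'): parent n7 fail=11; on 'd' 11 → fail=12;  out ∅∪∅=∅
  n13('ddd'): parent n12 fail=11; on 'd' 11 → fail=12;  out ∅∪∅=∅
  n18('dca'): parent n17 fail=1; on 'a' 1 → fail=2;  out ∅∪∅=∅
  n4('caca'): parent n3 fail=1; on 'a' 1 → fail=2;  out ∅∪∅=∅
  n9('cddc'): parent n8 fail=12; on 'c' 12→11 → fail=17;  out ∅∪∅=∅
  n14('dddc'): parent n13 fail=12; on 'c' 12→11 → fail=17;  out ∅∪∅=∅
  n19('dcad'): parent n18 fail=2; on 'd' 2→0 → fail=11;  out {3}∪∅={3}
  n5('cacab'): parent n4 fail=2; on 'b' 2→0 → fail=0;  out ∅∪∅=∅
  n10('cddcd'): parent n9 fail=17; on 'd' 17→1 → fail=7;  out {1}∪∅={1}
  n15('dddca'): parent n14 fail=17; on 'a' 17 → fail=18;  out ∅∪∅=∅
  n6('cacabd'): parent n5 fail=0; on 'd' 0 → fail=11;  out {0}∪∅={0}
  n16('dddcad'): parent n15 fail=18; on 'd' 18 → fail=19;  out {2}∪{3}={2,3}

Text stream:
[0] read 'a'  n0⇒n0
[1] read 'd'  n0⇒n11
[2] read 'd'  n11⇒n12
[3] read 'd'  n12⇒n13
[4] read 'c'  n13⇒n14
[5] read 'a'  n14⇒n15
[6] read 'd'  n15⇒n16  → match P2@[1:6],P3@[3:6]
[7] read 'b'  n16⇒n0 (via fail)
[8] read 'a'  n0⇒n0
[9] read 'c'  n0⇒n1
[10] read 'c'  n1⇒n1 (via fail)
[11] read 'd'  n1⇒n7
[12] read 'd'  n7⇒n8
[13] read 'c'  n8⇒n9
[14] read 'd'  n9⇒n10  → match P1@[10:14]
[15] read 'c'  n10⇒n17 (via fail)
[16] read 'a'  n17⇒n18
[17] read 'c'  n18⇒n3 (via fail)
[18] read 'a'  n3⇒n4
[19] read 'b'  n4⇒n5
[20] read 'd'  n5⇒n6  → match P0@[15:20]
[21] read 'd'  n6⇒n12 (via fail)

Matches: [[6,2],[6,3],[14,1],[20,0]]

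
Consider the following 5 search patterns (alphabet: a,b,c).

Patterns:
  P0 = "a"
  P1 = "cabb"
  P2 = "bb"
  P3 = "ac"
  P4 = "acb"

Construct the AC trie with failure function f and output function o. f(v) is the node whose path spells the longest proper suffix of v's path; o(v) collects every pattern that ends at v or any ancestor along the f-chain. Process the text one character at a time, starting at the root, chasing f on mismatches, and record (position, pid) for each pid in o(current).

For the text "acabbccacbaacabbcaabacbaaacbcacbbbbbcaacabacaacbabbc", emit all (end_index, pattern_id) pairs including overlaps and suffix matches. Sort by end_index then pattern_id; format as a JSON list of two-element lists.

Build:
Trie nodes:
  n0 'ε': a→1 b→6 c→2
  n1 'a': c→8  [P0 ends]
  n2 'c': a→3
  n3 'ca': b→4
  n4 'cab': b→5
  n5 'cabb': ·  [P1 ends]
  n6 'b': b→7
  n7 'bb': ·  [P2 ends]
  n8 'ac': b→9  [P3 ends]
  n9 'acb': ·  [P4 ends]

BFS fail/out derivation:
  fail(1) 'a': from fail(0)=0 chase 'a': 0 ⇒ 0;  out={0}∪out(0)={0}
  fail(2) 'c': from fail(0)=0 chase 'c': 0 ⇒ 0;  out=∅∪out(0)=∅
  fail(6) 'b': from fail(0)=0 chase 'b': 0 ⇒ 0;  out=∅∪out(0)=∅
  fail(3) 'ca': from fail(2)=0 chase 'a': 0 ⇒ 1;  out=∅∪out(1)={0}
  fail(7) 'bb': from fail(6)=0 chase 'b': 0 ⇒ 6;  out={2}∪out(6)={2}
  fail(8) 'ac': from fail(1)=0 chase 'c': 0 ⇒ 2;  out={3}∪out(2)={3}
  fail(4) 'cab': from fail(3)=1 chase 'b': 1→0 ⇒ 6;  out=∅∪out(6)=∅
  fail(9) 'acb': from fail(8)=2 chase 'b': 2→0 ⇒ 6;  out={4}∪out(6)={4}
  fail(5) 'cabb': from fail(4)=6 chase 'b': 6 ⇒ 7;  out={1}∪out(7)={1,2}

Text stream:
[0] read 'a'  n0⇒n1  ** P0@[0:0]
[1] read 'c'  n1⇒n8  ** P3@[0:1]
[2] read 'a'  n8⇒n3 (via fail)  ** P0@[2:2]
[3] read 'b'  n3⇒n4
[4] read 'b'  n4⇒n5  ** P1@[1:4],P2@[3:4]
[5] read 'c'  n5⇒n2 (via fail)
[6] read 'c'  n2⇒n2 (via fail)
[7] read 'a'  n2⇒n3  ** P0@[7:7]
[8] read 'c'  n3⇒n8 (via fail)  ** P3@[7:8]
[9] read 'b'  n8⇒n9  ** P4@[7:9]
[10] read 'a'  n9⇒n1 (via fail)  ** P0@[10:10]
[11] read 'a'  n1⇒n1 (via fail)  ** P0@[11:11]
[12] read 'c'  n1⇒n8  ** P3@[11:12]
[13] read 'a'  n8⇒n3 (via fail)  ** P0@[13:13]
[14] read 'b'  n3⇒n4
[15] read 'b'  n4⇒n5  ** P1@[12:15],P2@[14:15]
[16] read 'c'  n5⇒n2 (via fail)
[17] read 'a'  n2⇒n3  ** P0@[17:17]
[18] read 'a'  n3⇒n1 (via fail)  ** P0@[18:18]
[19] read 'b'  n1⇒n6 (via fail)
[20] read 'a'  n6⇒n1 (via fail)  ** P0@[20:20]
[21] read 'c'  n1⇒n8  ** P3@[20:21]
[22] read 'b'  n8⇒n9  ** P4@[20:22]
[23] read 'a'  n9⇒n1 (via fail)  ** P0@[23:23]
[24] read 'a'  n1⇒n1 (via fail)  ** P0@[24:24]
[25] read 'a'  n1⇒n1 (via fail)  ** P0@[25:25]
[26] read 'c'  n1⇒n8  ** P3@[25:26]
[27] read 'b'  n8⇒n9  ** P4@[25:27]
[28] read 'c'  n9⇒n2 (via fail)
[29] read 'a'  n2⇒n3  ** P0@[29:29]
[30] read 'c'  n3⇒n8 (via fail)  ** P3@[29:30]
[31] read 'b'  n8⇒n9  ** P4@[29:31]
[32] read 'b'  n9⇒n7 (via fail)  ** P2@[31:32]
[33] read 'b'  n7⇒n7 (via fail)  ** P2@[32:33]
[34] read 'b'  n7⇒n7 (via fail)  ** P2@[33:34]
[35] read 'b'  n7⇒n7 (via fail)  ** P2@[34:35]
[36] read 'c'  n7⇒n2 (via fail)
[37] read 'a'  n2⇒n3  ** P0@[37:37]
[38] read 'a'  n3⇒n1 (via fail)  ** P0@[38:38]
[39] read 'c'  n1⇒n8  ** P3@[38:39]
[40] read 'a'  n8⇒n3 (via fail)  ** P0@[40:40]
[41] read 'b'  n3⇒n4
[42] read 'a'  n4⇒n1 (via fail)  ** P0@[42:42]
[43] read 'c'  n1⇒n8  ** P3@[42:43]
[44] read 'a'  n8⇒n3 (via fail)  ** P0@[44:44]
[45] read 'a'  n3⇒n1 (via fail)  ** P0@[45:45]
[46] read 'c'  n1⇒n8  ** P3@[45:46]
[47] read 'b'  n8⇒n9  ** P4@[45:47]
[48] read 'a'  n9⇒n1 (via fail)  ** P0@[48:48]
[49] read 'b'  n1⇒n6 (via fail)
[50] read 'b'  n6⇒n7  ** P2@[49:50]
[51] read 'c'  n7⇒n2 (via fail)

All matches (sorted): [[0,0],[1,3],[2,0],[4,1],[4,2],[7,0],[8,3],[9,4],[10,0],[11,0],[12,3],[13,0],[15,1],[15,2],[17,0],[18,0],[20,0],[21,3],[22,4],[23,0],[24,0],[25,0],[26,3],[27,4],[29,0],[30,3],[31,4],[32,2],[33,2],[34,2],[35,2],[37,0],[38,0],[39,3],[40,0],[42,0],[43,3],[44,0],[45,0],[46,3],[47,4],[48,0],[50,2]]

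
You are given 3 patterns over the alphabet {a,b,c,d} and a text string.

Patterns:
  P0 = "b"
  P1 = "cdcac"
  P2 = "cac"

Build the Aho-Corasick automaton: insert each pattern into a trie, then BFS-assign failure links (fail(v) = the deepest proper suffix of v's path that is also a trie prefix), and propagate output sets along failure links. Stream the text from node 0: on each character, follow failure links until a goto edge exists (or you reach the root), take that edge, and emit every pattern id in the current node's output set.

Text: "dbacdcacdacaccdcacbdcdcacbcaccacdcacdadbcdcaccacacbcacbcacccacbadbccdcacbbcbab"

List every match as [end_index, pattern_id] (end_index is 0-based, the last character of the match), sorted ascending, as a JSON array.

Build:
Trie nodes:
  n0 'ε': b→1 c→2
  n1 'b': ·  ←P0
  n2 'c': a→7 d→3
  n3 'cd': c→4
  n4 'cdc': a→5
  n5 'cdca': c→6
  n6 'cdcac': ·  ←P1
  n7 'ca': c→8
  n8 'cac': ·  ←P2

Failure links (BFS by depth):
  n1('b'): parent n0 fail=0; on 'b' 0 → fail=0;  out {0}∪∅={0}
  n2('c'): parent n0 fail=0; on 'c' 0 → fail=0;  out ∅∪∅=∅
  n3('cd'): parent n2 fail=0; on 'd' 0 → fail=0;  out ∅∪∅=∅
  n7('ca'): parent n2 fail=0; on 'a' 0 → fail=0;  out ∅∪∅=∅
  n4('cdc'): parent n3 fail=0; on 'c' 0 → fail=2;  out ∅∪∅=∅
  n8('cac'): parent n7 fail=0; on 'c' 0 → fail=2;  out {2}∪∅={2}
  n5('cdca'): parent n4 fail=2; on 'a' 2 → fail=7;  out ∅∪∅=∅
  n6('cdcac'): parent n5 fail=7; on 'c' 7 → fail=8;  out {1}∪{2}={1,2}

Run:
[0] read 'd'  n0⇒n0
[1] read 'b'  n0⇒n1  ** P0@[1:1]
[2] read 'a'  n1⇒n0 (via fail)
[3] read 'c'  n0⇒n2
[4] read 'd'  n2⇒n3
[5] read 'c'  n3⇒n4
[6] read 'a'  n4⇒n5
[7] read 'c'  n5⇒n6  ** P1@[3:7],P2@[5:7]
[8] read 'd'  n6⇒n3 (via fail)
[9] read 'a'  n3⇒n0 (via fail)
[10] read 'c'  n0⇒n2
[11] read 'a'  n2⇒n7
[12] read 'c'  n7⇒n8  ** P2@[10:12]
[13] read 'c'  n8⇒n2 (via fail)
[14] read 'd'  n2⇒n3
[15] read 'c'  n3⇒n4
[16] read 'a'  n4⇒n5
[17] read 'c'  n5⇒n6  ** P1@[13:17],P2@[15:17]
[18] read 'b'  n6⇒n1 (via fail)  ** P0@[18:18]
[19] read 'd'  n1⇒n0 (via fail)
[20] read 'c'  n0⇒n2
[21] read 'd'  n2⇒n3
[22] read 'c'  n3⇒n4
[23] read 'a'  n4⇒n5
[24] read 'c'  n5⇒n6  ** P1@[20:24],P2@[22:24]
[25] read 'b'  n6⇒n1 (via fail)  ** P0@[25:25]
[26] read 'c'  n1⇒n2 (via fail)
[27] read 'a'  n2⇒n7
[28] read 'c'  n7⇒n8  ** P2@[26:28]
[29] read 'c'  n8⇒n2 (via fail)
[30] read 'a'  n2⇒n7
[31] read 'c'  n7⇒n8  ** P2@[29:31]
[32] read 'd'  n8⇒n3 (via fail)
[33] read 'c'  n3⇒n4
[34] read 'a'  n4⇒n5
[35] read 'c'  n5⇒n6  ** P1@[31:35],P2@[33:35]
[36] read 'd'  n6⇒n3 (via fail)
[37] read 'a'  n3⇒n0 (via fail)
[38] read 'd'  n0⇒n0
[39] read 'b'  n0⇒n1  ** P0@[39:39]
[40] read 'c'  n1⇒n2 (via fail)
[41] read 'd'  n2⇒n3
[42] read 'c'  n3⇒n4
[43] read 'a'  n4⇒n5
[44] read 'c'  n5⇒n6  ** P1@[40:44],P2@[42:44]
[45] read 'c'  n6⇒n2 (via fail)
[46] read 'a'  n2⇒n7
[47] read 'c'  n7⇒n8  ** P2@[45:47]
[48] read 'a'  n8⇒n7 (via fail)
[49] read 'c'  n7⇒n8  ** P2@[47:49]
[50] read 'b'  n8⇒n1 (via fail)  ** P0@[50:50]
[51] read 'c'  n1⇒n2 (via fail)
[52] read 'a'  n2⇒n7
[53] read 'c'  n7⇒n8  ** P2@[51:53]
[54] read 'b'  n8⇒n1 (via fail)  ** P0@[54:54]
[55] read 'c'  n1⇒n2 (via fail)
[56] read 'a'  n2⇒n7
[57] read 'c'  n7⇒n8  ** P2@[55:57]
[58] read 'c'  n8⇒n2 (via fail)
[59] read 'c'  n2⇒n2 (via fail)
[60] read 'a'  n2⇒n7
[61] read 'c'  n7⇒n8  ** P2@[59:61]
[62] read 'b'  n8⇒n1 (via fail)  ** P0@[62:62]
[63] read 'a'  n1⇒n0 (via fail)
[64] read 'd'  n0⇒n0
[65] read 'b'  n0⇒n1  ** P0@[65:65]
[66] read 'c'  n1⇒n2 (via fail)
[67] read 'c'  n2⇒n2 (via fail)
[68] read 'd'  n2⇒n3
[69] read 'c'  n3⇒n4
[70] read 'a'  n4⇒n5
[71] read 'c'  n5⇒n6  ** P1@[67:71],P2@[69:71]
[72] read 'b'  n6⇒n1 (via fail)  ** P0@[72:72]
[73] read 'b'  n1⇒n1 (via fail)  ** P0@[73:73]
[74] read 'c'  n1⇒n2 (via fail)
[75] read 'b'  n2⇒n1 (via fail)  ** P0@[75:75]
[76] read 'a'  n1⇒n0 (via fail)
[77] read 'b'  n0⇒n1  ** P0@[77:77]

Result: [[1,0],[7,1],[7,2],[12,2],[17,1],[17,2],[18,0],[24,1],[24,2],[25,0],[28,2],[31,2],[35,1],[35,2],[39,0],[44,1],[44,2],[47,2],[49,2],[50,0],[53,2],[54,0],[57,2],[61,2],[62,0],[65,0],[71,1],[71,2],[72,0],[73,0],[75,0],[77,0]]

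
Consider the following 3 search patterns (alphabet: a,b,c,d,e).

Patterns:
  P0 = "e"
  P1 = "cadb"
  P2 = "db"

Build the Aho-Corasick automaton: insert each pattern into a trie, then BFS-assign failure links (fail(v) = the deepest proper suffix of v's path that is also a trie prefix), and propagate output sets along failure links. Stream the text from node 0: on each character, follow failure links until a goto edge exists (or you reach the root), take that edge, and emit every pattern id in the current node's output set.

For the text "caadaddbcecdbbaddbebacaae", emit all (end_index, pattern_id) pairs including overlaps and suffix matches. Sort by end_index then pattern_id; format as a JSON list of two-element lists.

Build automaton:
Trie (insert patterns):
  n0 'ε': c→2 d→6 e→1
  n1 'e': ·  ←P0
  n2 'c': a→3
  n3 'ca': d→4
  n4 'cad': b→5
  n5 'cadb': ·  ←P1
  n6 'd': b→7
  n7 'db': ·  ←P2

Failure links (BFS by depth):
  n1('e'): parent n0 fail=0; on 'e' 0 → fail=0;  out {0}∪∅={0}
  n2('c'): parent n0 fail=0; on 'c' 0 → fail=0;  out ∅∪∅=∅
  n6('d'): parent n0 fail=0; on 'd' 0 → fail=0;  out ∅∪∅=∅
  n3('ca'): parent n2 fail=0; on 'a' 0 → fail=0;  out ∅∪∅=∅
  n7('db'): parent n6 fail=0; on 'b' 0 → fail=0;  out {2}∪∅={2}
  n4('cad'): parent n3 fail=0; on 'd' 0 → fail=6;  out ∅∪∅=∅
  n5('cadb'): parent n4 fail=6; on 'b' 6 → fail=7;  out {1}∪{2}={1,2}

Scan:
pos 0 'c': at 2
pos 1 'a': at 3
pos 2 'a': at 0 (via fail)
pos 3 'd': at 6
pos 4 'a': at 0 (via fail)
pos 5 'd': at 6
pos 6 'd': at 6 (via fail)
pos 7 'b': at 7  → match P2@[6:7]
pos 8 'c': at 2 (via fail)
pos 9 'e': at 1 (via fail)  → match P0@[9:9]
pos 10 'c': at 2 (via fail)
pos 11 'd': at 6 (via fail)
pos 12 'b': at 7  → match P2@[11:12]
pos 13 'b': at 0 (via fail)
pos 14 'a': at 0
pos 15 'd': at 6
pos 16 'd': at 6 (via fail)
pos 17 'b': at 7  → match P2@[16:17]
pos 18 'e': at 1 (via fail)  → match P0@[18:18]
pos 19 'b': at 0 (via fail)
pos 20 'a': at 0
pos 21 'c': at 2
pos 22 'a': at 3
pos 23 'a': at 0 (via fail)
pos 24 'e': at 1  → match P0@[24:24]

All matches (sorted): [[7,2],[9,0],[12,2],[17,2],[18,0],[24,0]]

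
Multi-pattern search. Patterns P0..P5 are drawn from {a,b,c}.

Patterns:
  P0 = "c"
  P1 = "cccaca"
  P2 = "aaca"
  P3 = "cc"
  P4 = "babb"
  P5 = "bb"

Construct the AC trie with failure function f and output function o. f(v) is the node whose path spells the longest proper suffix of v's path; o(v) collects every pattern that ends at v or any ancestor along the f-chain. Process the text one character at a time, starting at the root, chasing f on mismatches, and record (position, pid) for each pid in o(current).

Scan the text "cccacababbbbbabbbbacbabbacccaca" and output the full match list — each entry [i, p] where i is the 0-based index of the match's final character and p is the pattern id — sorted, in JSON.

Construct AC machine:
Trie (insert patterns):
  0='ε' goto a→7 b→11 c→1
  1='c' goto c→2  [P0 ends]
  2='cc' goto c→3  [P3 ends]
  3='ccc' goto a→4
  4='ccca' goto c→5
  5='cccac' goto a→6
  6='cccaca' goto ·  [P1 ends]
  7='a' goto a→8
  8='aa' goto c→9
  9='aac' goto a→10
  10='aaca' goto ·  [P2 ends]
  11='b' goto a→12 b→15
  12='ba' goto b→13
  13='bab' goto b→14
  14='babb' goto ·  [P4 ends]
  15='bb' goto ·  [P5 ends]

BFS fail/out derivation:
  fail(1) 'c': from fail(0)=0 chase 'c': 0 ⇒ 0;  out={0}∪out(0)={0}
  fail(7) 'a': from fail(0)=0 chase 'a': 0 ⇒ 0;  out=∅∪out(0)=∅
  fail(11) 'b': from fail(0)=0 chase 'b': 0 ⇒ 0;  out=∅∪out(0)=∅
  fail(2) 'cc': from fail(1)=0 chase 'c': 0 ⇒ 1;  out={3}∪out(1)={0,3}
  fail(8) 'aa': from fail(7)=0 chase 'a': 0 ⇒ 7;  out=∅∪out(7)=∅
  fail(12) 'ba': from fail(11)=0 chase 'a': 0 ⇒ 7;  out=∅∪out(7)=∅
  fail(15) 'bb': from fail(11)=0 chase 'b': 0 ⇒ 11;  out={5}∪out(11)={5}
  fail(3) 'ccc': from fail(2)=1 chase 'c': 1 ⇒ 2;  out=∅∪out(2)={0,3}
  fail(9) 'aac': from fail(8)=7 chase 'c': 7→0 ⇒ 1;  out=∅∪out(1)={0}
  fail(13) 'bab': from fail(12)=7 chase 'b': 7→0 ⇒ 11;  out=∅∪out(11)=∅
  fail(4) 'ccca': from fail(3)=2 chase 'a': 2→1→0 ⇒ 7;  out=∅∪out(7)=∅
  fail(10) 'aaca': from fail(9)=1 chase 'a': 1→0 ⇒ 7;  out={2}∪out(7)={2}
  fail(14) 'babb': from fail(13)=11 chase 'b': 11 ⇒ 15;  out={4}∪out(15)={4,5}
  fail(5) 'cccac': from fail(4)=7 chase 'c': 7→0 ⇒ 1;  out=∅∪out(1)={0}
  fail(6) 'cccaca': from fail(5)=1 chase 'a': 1→0 ⇒ 7;  out={1}∪out(7)={1}

Run:
pos 0 'c': at 1  ** P0@[0:0]
pos 1 'c': at 2  ** P0@[1:1],P3@[0:1]
pos 2 'c': at 3  ** P0@[2:2],P3@[1:2]
pos 3 'a': at 4
pos 4 'c': at 5  ** P0@[4:4]
pos 5 'a': at 6  ** P1@[0:5]
pos 6 'b': at 11 (via fail)
pos 7 'a': at 12
pos 8 'b': at 13
pos 9 'b': at 14  ** P4@[6:9],P5@[8:9]
pos 10 'b': at 15 (via fail)  ** P5@[9:10]
pos 11 'b': at 15 (via fail)  ** P5@[10:11]
pos 12 'b': at 15 (via fail)  ** P5@[11:12]
pos 13 'a': at 12 (via fail)
pos 14 'b': at 13
pos 15 'b': at 14  ** P4@[12:15],P5@[14:15]
pos 16 'b': at 15 (via fail)  ** P5@[15:16]
pos 17 'b': at 15 (via fail)  ** P5@[16:17]
pos 18 'a': at 12 (via fail)
pos 19 'c': at 1 (via fail)  ** P0@[19:19]
pos 20 'b': at 11 (via fail)
pos 21 'a': at 12
pos 22 'b': at 13
pos 23 'b': at 14  ** P4@[20:23],P5@[22:23]
pos 24 'a': at 12 (via fail)
pos 25 'c': at 1 (via fail)  ** P0@[25:25]
pos 26 'c': at 2  ** P0@[26:26],P3@[25:26]
pos 27 'c': at 3  ** P0@[27:27],P3@[26:27]
pos 28 'a': at 4
pos 29 'c': at 5  ** P0@[29:29]
pos 30 'a': at 6  ** P1@[25:30]

Matches: [[0,0],[1,0],[1,3],[2,0],[2,3],[4,0],[5,1],[9,4],[9,5],[10,5],[11,5],[12,5],[15,4],[15,5],[16,5],[17,5],[19,0],[23,4],[23,5],[25,0],[26,0],[26,3],[27,0],[27,3],[29,0],[30,1]]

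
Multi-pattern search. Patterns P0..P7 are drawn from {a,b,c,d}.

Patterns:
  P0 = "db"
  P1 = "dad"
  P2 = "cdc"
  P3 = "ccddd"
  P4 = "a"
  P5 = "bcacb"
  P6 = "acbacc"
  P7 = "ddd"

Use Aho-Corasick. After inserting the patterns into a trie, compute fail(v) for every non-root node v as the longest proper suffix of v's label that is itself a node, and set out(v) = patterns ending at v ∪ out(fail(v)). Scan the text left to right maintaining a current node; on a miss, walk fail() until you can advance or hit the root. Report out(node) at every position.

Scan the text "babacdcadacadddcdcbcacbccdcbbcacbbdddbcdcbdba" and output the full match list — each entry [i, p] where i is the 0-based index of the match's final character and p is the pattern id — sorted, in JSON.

Construct AC machine:
Trie (insert patterns):
  0='ε' goto a→12 b→13 c→5 d→1
  1='d' goto a→3 b→2 d→23
  2='db' goto ·  [P0 ends]
  3='da' goto d→4
  4='dad' goto ·  [P1 ends]
  5='c' goto c→8 d→6
  6='cd' goto c→7
  7='cdc' goto ·  [P2 ends]
  8='cc' goto d→9
  9='ccd' goto d→10
  10='ccdd' goto d→11
  11='ccddd' goto ·  [P3 ends]
  12='a' goto c→18  [P4 ends]
  13='b' goto c→14
  14='bc' goto a→15
  15='bca' goto c→16
  16='bcac' goto b→17
  17='bcacb' goto ·  [P5 ends]
  18='ac' goto b→19
  19='acb' goto a→20
  20='acba' goto c→21
  21='acbac' goto c→22
  22='acbacc' goto ·  [P6 ends]
  23='dd' goto d→24
  24='ddd' goto ·  [P7 ends]

BFS fail/out derivation:
  n1('d'): parent n0 fail=0; on 'd' 0 → fail=0;  out ∅∪∅=∅
  n5('c'): parent n0 fail=0; on 'c' 0 → fail=0;  out ∅∪∅=∅
  n12('a'): parent n0 fail=0; on 'a' 0 → fail=0;  out {4}∪∅={4}
  n13('b'): parent n0 fail=0; on 'b' 0 → fail=0;  out ∅∪∅=∅
  n2('db'): parent n1 fail=0; on 'b' 0 → fail=13;  out {0}∪∅={0}
  n3('da'): parent n1 fail=0; on 'a' 0 → fail=12;  out ∅∪{4}={4}
  n6('cd'): parent n5 fail=0; on 'd' 0 → fail=1;  out ∅∪∅=∅
  n8('cc'): parent n5 fail=0; on 'c' 0 → fail=5;  out ∅∪∅=∅
  n14('bc'): parent n13 fail=0; on 'c' 0 → fail=5;  out ∅∪∅=∅
  n18('ac'): parent n12 fail=0; on 'c' 0 → fail=5;  out ∅∪∅=∅
  n23('dd'): parent n1 fail=0; on 'd' 0 → fail=1;  out ∅∪∅=∅
  n4('dad'): parent n3 fail=12; on 'd' 12→0 → fail=1;  out {1}∪∅={1}
  n7('cdc'): parent n6 fail=1; on 'c' 1→0 → fail=5;  out {2}∪∅={2}
  n9('ccd'): parent n8 fail=5; on 'd' 5 → fail=6;  out ∅∪∅=∅
  n15('bca'): parent n14 fail=5; on 'a' 5→0 → fail=12;  out ∅∪{4}={4}
  n19('acb'): parent n18 fail=5; on 'b' 5→0 → fail=13;  out ∅∪∅=∅
  n24('ddd'): parent n23 fail=1; on 'd' 1 → fail=23;  out {7}∪∅={7}
  n10('ccdd'): parent n9 fail=6; on 'd' 6→1 → fail=23;  out ∅∪∅=∅
  n16('bcac'): parent n15 fail=12; on 'c' 12 → fail=18;  out ∅∪∅=∅
  n20('acba'): parent n19 fail=13; on 'a' 13→0 → fail=12;  out ∅∪{4}={4}
  n11('ccddd'): parent n10 fail=23; on 'd' 23 → fail=24;  out {3}∪{7}={3,7}
  n17('bcacb'): parent n16 fail=18; on 'b' 18 → fail=19;  out {5}∪∅={5}
  n21('acbac'): parent n20 fail=12; on 'c' 12 → fail=18;  out ∅∪∅=∅
  n22('acbacc'): parent n21 fail=18; on 'c' 18→5 → fail=8;  out {6}∪∅={6}

Scan:
pos 0 'b': at 13
pos 1 'a': at 12 ·f  → match P4@[1:1]
pos 2 'b': at 13 ·f
pos 3 'a': at 12 ·f  → match P4@[3:3]
pos 4 'c': at 18
pos 5 'd': at 6 ·f
pos 6 'c': at 7  → match P2@[4:6]
pos 7 'a': at 12 ·f  → match P4@[7:7]
pos 8 'd': at 1 ·f
pos 9 'a': at 3  → match P4@[9:9]
pos 10 'c': at 18 ·f
pos 11 'a': at 12 ·f  → match P4@[11:11]
pos 12 'd': at 1 ·f
pos 13 'd': at 23
pos 14 'd': at 24  → match P7@[12:14]
pos 15 'c': at 5 ·f
pos 16 'd': at 6
pos 17 'c': at 7  → match P2@[15:17]
pos 18 'b': at 13 ·f
pos 19 'c': at 14
pos 20 'a': at 15  → match P4@[20:20]
pos 21 'c': at 16
pos 22 'b': at 17  → match P5@[18:22]
pos 23 'c': at 14 ·f
pos 24 'c': at 8 ·f
pos 25 'd': at 9
pos 26 'c': at 7 ·f  → match P2@[24:26]
pos 27 'b': at 13 ·f
pos 28 'b': at 13 ·f
pos 29 'c': at 14
pos 30 'a': at 15  → match P4@[30:30]
pos 31 'c': at 16
pos 32 'b': at 17  → match P5@[28:32]
pos 33 'b': at 13 ·f
pos 34 'd': at 1 ·f
pos 35 'd': at 23
pos 36 'd': at 24  → match P7@[34:36]
pos 37 'b': at 2 ·f  → match P0@[36:37]
pos 38 'c': at 14 ·f
pos 39 'd': at 6 ·f
pos 40 'c': at 7  → match P2@[38:40]
pos 41 'b': at 13 ·f
pos 42 'd': at 1 ·f
pos 43 'b': at 2  → match P0@[42:43]
pos 44 'a': at 12 ·f  → match P4@[44:44]

Matches: [[1,4],[3,4],[6,2],[7,4],[9,4],[11,4],[14,7],[17,2],[20,4],[22,5],[26,2],[30,4],[32,5],[36,7],[37,0],[40,2],[43,0],[44,4]]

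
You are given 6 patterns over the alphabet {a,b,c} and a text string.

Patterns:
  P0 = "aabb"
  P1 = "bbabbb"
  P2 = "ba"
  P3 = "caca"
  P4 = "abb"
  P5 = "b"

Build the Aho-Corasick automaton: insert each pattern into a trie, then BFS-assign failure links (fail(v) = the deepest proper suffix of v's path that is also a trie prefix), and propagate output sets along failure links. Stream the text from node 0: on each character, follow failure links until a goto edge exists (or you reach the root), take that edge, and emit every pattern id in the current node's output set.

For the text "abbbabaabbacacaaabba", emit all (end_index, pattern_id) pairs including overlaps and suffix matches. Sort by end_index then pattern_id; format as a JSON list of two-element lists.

Build automaton:
Trie (insert patterns):
  n0 'ε': a→1 b→5 c→12
  n1 'a': a→2 b→16
  n2 'aa': b→3
  n3 'aab': b→4
  n4 'aabb': ·  ←P0
  n5 'b': a→11 b→6  ←P5
  n6 'bb': a→7
  n7 'bba': b→8
  n8 'bbab': b→9
  n9 'bbabb': b→10
  n10 'bbabbb': ·  ←P1
  n11 'ba': ·  ←P2
  n12 'c': a→13
  n13 'ca': c→14
  n14 'cac': a→15
  n15 'caca': ·  ←P3
  n16 'ab': b→17
  n17 'abb': ·  ←P4

Failure links (BFS by depth):
  n1('a'): parent n0 fail=0; on 'a' 0 → fail=0;  out ∅∪∅=∅
  n5('b'): parent n0 fail=0; on 'b' 0 → fail=0;  out {5}∪∅={5}
  n12('c'): parent n0 fail=0; on 'c' 0 → fail=0;  out ∅∪∅=∅
  n2('aa'): parent n1 fail=0; on 'a' 0 → fail=1;  out ∅∪∅=∅
  n6('bb'): parent n5 fail=0; on 'b' 0 → fail=5;  out ∅∪{5}={5}
  n11('ba'): parent n5 fail=0; on 'a' 0 → fail=1;  out {2}∪∅={2}
  n13('ca'): parent n12 fail=0; on 'a' 0 → fail=1;  out ∅∪∅=∅
  n16('ab'): parent n1 fail=0; on 'b' 0 → fail=5;  out ∅∪{5}={5}
  n3('aab'): parent n2 fail=1; on 'b' 1 → fail=16;  out ∅∪{5}={5}
  n7('bba'): parent n6 fail=5; on 'a' 5 → fail=11;  out ∅∪{2}={2}
  n14('cac'): parent n13 fail=1; on 'c' 1→0 → fail=12;  out ∅∪∅=∅
  n17('abb'): parent n16 fail=5; on 'b' 5 → fail=6;  out {4}∪{5}={4,5}
  n4('aabb'): parent n3 fail=16; on 'b' 16 → fail=17;  out {0}∪{4,5}={0,4,5}
  n8('bbab'): parent n7 fail=11; on 'b' 11→1 → fail=16;  out ∅∪{5}={5}
  n15('caca'): parent n14 fail=12; on 'a' 12 → fail=13;  out {3}∪∅={3}
  n9('bbabb'): parent n8 fail=16; on 'b' 16 → fail=17;  out ∅∪{4,5}={4,5}
  n10('bbabbb'): parent n9 fail=17; on 'b' 17→6→5 → fail=6;  out {1}∪{5}={1,5}

Run:
i=0 'a': node 0→1
i=1 'b': node 1→16  → match P5@[1:1]
i=2 'b': node 16→17  → match P4@[0:2],P5@[2:2]
i=3 'b': node 17→6 (fail-walked)  → match P5@[3:3]
i=4 'a': node 6→7  → match P2@[3:4]
i=5 'b': node 7→8  → match P5@[5:5]
i=6 'a': node 8→11 (fail-walked)  → match P2@[5:6]
i=7 'a': node 11→2 (fail-walked)
i=8 'b': node 2→3  → match P5@[8:8]
i=9 'b': node 3→4  → match P0@[6:9],P4@[7:9],P5@[9:9]
i=10 'a': node 4→7 (fail-walked)  → match P2@[9:10]
i=11 'c': node 7→12 (fail-walked)
i=12 'a': node 12→13
i=13 'c': node 13→14
i=14 'a': node 14→15  → match P3@[11:14]
i=15 'a': node 15→2 (fail-walked)
i=16 'a': node 2→2 (fail-walked)
i=17 'b': node 2→3  → match P5@[17:17]
i=18 'b': node 3→4  → match P0@[15:18],P4@[16:18],P5@[18:18]
i=19 'a': node 4→7 (fail-walked)  → match P2@[18:19]

Matches: [[1,5],[2,4],[2,5],[3,5],[4,2],[5,5],[6,2],[8,5],[9,0],[9,4],[9,5],[10,2],[14,3],[17,5],[18,0],[18,4],[18,5],[19,2]]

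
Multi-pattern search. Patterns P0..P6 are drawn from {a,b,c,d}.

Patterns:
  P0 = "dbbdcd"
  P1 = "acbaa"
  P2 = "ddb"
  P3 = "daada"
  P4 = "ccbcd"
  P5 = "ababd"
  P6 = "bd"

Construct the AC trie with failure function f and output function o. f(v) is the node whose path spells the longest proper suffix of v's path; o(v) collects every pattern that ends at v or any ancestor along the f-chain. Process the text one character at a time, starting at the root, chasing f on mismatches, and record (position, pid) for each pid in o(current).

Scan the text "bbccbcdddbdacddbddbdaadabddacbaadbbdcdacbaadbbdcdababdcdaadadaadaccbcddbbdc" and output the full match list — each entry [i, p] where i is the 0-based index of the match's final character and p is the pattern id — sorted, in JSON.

Build automaton:
Trie (insert patterns):
  n0 'ε': a→7 b→27 c→18 d→1
  n1 'd': a→14 b→2 d→12
  n2 'db': b→3
  n3 'dbb': d→4
  n4 'dbbd': c→5
  n5 'dbbdc': d→6
  n6 'dbbdcd': ·  [P0 ends]
  n7 'a': b→23 c→8
  n8 'ac': b→9
  n9 'acb': a→10
  n10 'acba': a→11
  n11 'acbaa': ·  [P1 ends]
  n12 'dd': b→13
  n13 'ddb': ·  [P2 ends]
  n14 'da': a→15
  n15 'daa': d→16
  n16 'daad': a→17
  n17 'daada': ·  [P3 ends]
  n18 'c': c→19
  n19 'cc': b→20
  n20 'ccb': c→21
  n21 'ccbc': d→22
  n22 'ccbcd': ·  [P4 ends]
  n23 'ab': a→24
  n24 'aba': b→25
  n25 'abab': d→26
  n26 'ababd': ·  [P5 ends]
  n27 'b': d→28
  n28 'bd': ·  [P6 ends]

BFS fail/out derivation:
  fail(1) 'd': from fail(0)=0 chase 'd': 0 ⇒ 0;  out=∅∪out(0)=∅
  fail(7) 'a': from fail(0)=0 chase 'a': 0 ⇒ 0;  out=∅∪out(0)=∅
  fail(18) 'c': from fail(0)=0 chase 'c': 0 ⇒ 0;  out=∅∪out(0)=∅
  fail(27) 'b': from fail(0)=0 chase 'b': 0 ⇒ 0;  out=∅∪out(0)=∅
  fail(2) 'db': from fail(1)=0 chase 'b': 0 ⇒ 27;  out=∅∪out(27)=∅
  fail(8) 'ac': from fail(7)=0 chase 'c': 0 ⇒ 18;  out=∅∪out(18)=∅
  fail(12) 'dd': from fail(1)=0 chase 'd': 0 ⇒ 1;  out=∅∪out(1)=∅
  fail(14) 'da': from fail(1)=0 chase 'a': 0 ⇒ 7;  out=∅∪out(7)=∅
  fail(19) 'cc': from fail(18)=0 chase 'c': 0 ⇒ 18;  out=∅∪out(18)=∅
  fail(23) 'ab': from fail(7)=0 chase 'b': 0 ⇒ 27;  out=∅∪out(27)=∅
  fail(28) 'bd': from fail(27)=0 chase 'd': 0 ⇒ 1;  out={6}∪out(1)={6}
  fail(3) 'dbb': from fail(2)=27 chase 'b': 27→0 ⇒ 27;  out=∅∪out(27)=∅
  fail(9) 'acb': from fail(8)=18 chase 'b': 18→0 ⇒ 27;  out=∅∪out(27)=∅
  fail(13) 'ddb': from fail(12)=1 chase 'b': 1 ⇒ 2;  out={2}∪out(2)={2}
  fail(15) 'daa': from fail(14)=7 chase 'a': 7→0 ⇒ 7;  out=∅∪out(7)=∅
  fail(20) 'ccb': from fail(19)=18 chase 'b': 18→0 ⇒ 27;  out=∅∪out(27)=∅
  fail(24) 'aba': from fail(23)=27 chase 'a': 27→0 ⇒ 7;  out=∅∪out(7)=∅
  fail(4) 'dbbd': from fail(3)=27 chase 'd': 27 ⇒ 28;  out=∅∪out(28)={6}
  fail(10) 'acba': from fail(9)=27 chase 'a': 27→0 ⇒ 7;  out=∅∪out(7)=∅
  fail(16) 'daad': from fail(15)=7 chase 'd': 7→0 ⇒ 1;  out=∅∪out(1)=∅
  fail(21) 'ccbc': from fail(20)=27 chase 'c': 27→0 ⇒ 18;  out=∅∪out(18)=∅
  fail(25) 'abab': from fail(24)=7 chase 'b': 7 ⇒ 23;  out=∅∪out(23)=∅
  fail(5) 'dbbdc': from fail(4)=28 chase 'c': 28→1→0 ⇒ 18;  out=∅∪out(18)=∅
  fail(11) 'acbaa': from fail(10)=7 chase 'a': 7→0 ⇒ 7;  out={1}∪out(7)={1}
  fail(17) 'daada': from fail(16)=1 chase 'a': 1 ⇒ 14;  out={3}∪out(14)={3}
  fail(22) 'ccbcd': from fail(21)=18 chase 'd': 18→0 ⇒ 1;  out={4}∪out(1)={4}
  fail(26) 'ababd': from fail(25)=23 chase 'd': 23→27 ⇒ 28;  out={5}∪out(28)={5,6}
  fail(6) 'dbbdcd': from fail(5)=18 chase 'd': 18→0 ⇒ 1;  out={0}∪out(1)={0}

Scan:
i=0 'b': node 0→27
i=1 'b': node 27→27 ·f
i=2 'c': node 27→18 ·f
i=3 'c': node 18→19
i=4 'b': node 19→20
i=5 'c': node 20→21
i=6 'd': node 21→22  ** P4@[2:6]
i=7 'd': node 22→12 ·f
i=8 'd': node 12→12 ·f
i=9 'b': node 12→13  ** P2@[7:9]
i=10 'd': node 13→28 ·f  ** P6@[9:10]
i=11 'a': node 28→14 ·f
i=12 'c': node 14→8 ·f
i=13 'd': node 8→1 ·f
i=14 'd': node 1→12
i=15 'b': node 12→13  ** P2@[13:15]
i=16 'd': node 13→28 ·f  ** P6@[15:16]
i=17 'd': node 28→12 ·f
i=18 'b': node 12→13  ** P2@[16:18]
i=19 'd': node 13→28 ·f  ** P6@[18:19]
i=20 'a': node 28→14 ·f
i=21 'a': node 14→15
i=22 'd': node 15→16
i=23 'a': node 16→17  ** P3@[19:23]
i=24 'b': node 17→23 ·f
i=25 'd': node 23→28 ·f  ** P6@[24:25]
i=26 'd': node 28→12 ·f
i=27 'a': node 12→14 ·f
i=28 'c': node 14→8 ·f
i=29 'b': node 8→9
i=30 'a': node 9→10
i=31 'a': node 10→11  ** P1@[27:31]
i=32 'd': node 11→1 ·f
i=33 'b': node 1→2
i=34 'b': node 2→3
i=35 'd': node 3→4  ** P6@[34:35]
i=36 'c': node 4→5
i=37 'd': node 5→6  ** P0@[32:37]
i=38 'a': node 6→14 ·f
i=39 'c': node 14→8 ·f
i=40 'b': node 8→9
i=41 'a': node 9→10
i=42 'a': node 10→11  ** P1@[38:42]
i=43 'd': node 11→1 ·f
i=44 'b': node 1→2
i=45 'b': node 2→3
i=46 'd': node 3→4  ** P6@[45:46]
i=47 'c': node 4→5
i=48 'd': node 5→6  ** P0@[43:48]
i=49 'a': node 6→14 ·f
i=50 'b': node 14→23 ·f
i=51 'a': node 23→24
i=52 'b': node 24→25
i=53 'd': node 25→26  ** P5@[49:53],P6@[52:53]
i=54 'c': node 26→18 ·f
i=55 'd': node 18→1 ·f
i=56 'a': node 1→14
i=57 'a': node 14→15
i=58 'd': node 15→16
i=59 'a': node 16→17  ** P3@[55:59]
i=60 'd': node 17→1 ·f
i=61 'a': node 1→14
i=62 'a': node 14→15
i=63 'd': node 15→16
i=64 'a': node 16→17  ** P3@[60:64]
i=65 'c': node 17→8 ·f
i=66 'c': node 8→19 ·f
i=67 'b': node 19→20
i=68 'c': node 20→21
i=69 'd': node 21→22  ** P4@[65:69]
i=70 'd': node 22→12 ·f
i=71 'b': node 12→13  ** P2@[69:71]
i=72 'b': node 13→3 ·f
i=73 'd': node 3→4  ** P6@[72:73]
i=74 'c': node 4→5

Result: [[6,4],[9,2],[10,6],[15,2],[16,6],[18,2],[19,6],[23,3],[25,6],[31,1],[35,6],[37,0],[42,1],[46,6],[48,0],[53,5],[53,6],[59,3],[64,3],[69,4],[71,2],[73,6]]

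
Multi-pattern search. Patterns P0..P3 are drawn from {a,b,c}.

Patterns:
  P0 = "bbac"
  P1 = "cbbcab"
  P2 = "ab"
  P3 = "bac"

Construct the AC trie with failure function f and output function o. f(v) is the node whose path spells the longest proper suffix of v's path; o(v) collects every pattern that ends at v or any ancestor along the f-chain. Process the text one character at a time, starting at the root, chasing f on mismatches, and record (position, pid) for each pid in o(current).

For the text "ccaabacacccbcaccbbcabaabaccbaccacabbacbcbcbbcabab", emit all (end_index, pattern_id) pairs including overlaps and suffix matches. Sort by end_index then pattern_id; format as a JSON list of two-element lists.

Build automaton:
Trie nodes:
  n0 'ε': a→11 b→1 c→5
  n1 'b': a→13 b→2
  n2 'bb': a→3
  n3 'bba': c→4
  n4 'bbac': ·  [P0 ends]
  n5 'c': b→6
  n6 'cb': b→7
  n7 'cbb': c→8
  n8 'cbbc': a→9
  n9 'cbbca': b→10
  n10 'cbbcab': ·  [P1 ends]
  n11 'a': b→12
  n12 'ab': ·  [P2 ends]
  n13 'ba': c→14
  n14 'bac': ·  [P3 ends]

BFS fail/out derivation:
  fail(1) 'b': from fail(0)=0 chase 'b': 0 ⇒ 0;  out=∅∪out(0)=∅
  fail(5) 'c': from fail(0)=0 chase 'c': 0 ⇒ 0;  out=∅∪out(0)=∅
  fail(11) 'a': from fail(0)=0 chase 'a': 0 ⇒ 0;  out=∅∪out(0)=∅
  fail(2) 'bb': from fail(1)=0 chase 'b': 0 ⇒ 1;  out=∅∪out(1)=∅
  fail(6) 'cb': from fail(5)=0 chase 'b': 0 ⇒ 1;  out=∅∪out(1)=∅
  fail(12) 'ab': from fail(11)=0 chase 'b': 0 ⇒ 1;  out={2}∪out(1)={2}
  fail(13) 'ba': from fail(1)=0 chase 'a': 0 ⇒ 11;  out=∅∪out(11)=∅
  fail(3) 'bba': from fail(2)=1 chase 'a': 1 ⇒ 13;  out=∅∪out(13)=∅
  fail(7) 'cbb': from fail(6)=1 chase 'b': 1 ⇒ 2;  out=∅∪out(2)=∅
  fail(14) 'bac': from fail(13)=11 chase 'c': 11→0 ⇒ 5;  out={3}∪out(5)={3}
  fail(4) 'bbac': from fail(3)=13 chase 'c': 13 ⇒ 14;  out={0}∪out(14)={0,3}
  fail(8) 'cbbc': from fail(7)=2 chase 'c': 2→1→0 ⇒ 5;  out=∅∪out(5)=∅
  fail(9) 'cbbca': from fail(8)=5 chase 'a': 5→0 ⇒ 11;  out=∅∪out(11)=∅
  fail(10) 'cbbcab': from fail(9)=11 chase 'b': 11 ⇒ 12;  out={1}∪out(12)={1,2}

Run:
pos 0 'c': at 5
pos 1 'c': at 5 (via fail)
pos 2 'a': at 11 (via fail)
pos 3 'a': at 11 (via fail)
pos 4 'b': at 12  ** P2@[3:4]
pos 5 'a': at 13 (via fail)
pos 6 'c': at 14  ** P3@[4:6]
pos 7 'a': at 11 (via fail)
pos 8 'c': at 5 (via fail)
pos 9 'c': at 5 (via fail)
pos 10 'c': at 5 (via fail)
pos 11 'b': at 6
pos 12 'c': at 5 (via fail)
pos 13 'a': at 11 (via fail)
pos 14 'c': at 5 (via fail)
pos 15 'c': at 5 (via fail)
pos 16 'b': at 6
pos 17 'b': at 7
pos 18 'c': at 8
pos 19 'a': at 9
pos 20 'b': at 10  ** P1@[15:20],P2@[19:20]
pos 21 'a': at 13 (via fail)
pos 22 'a': at 11 (via fail)
pos 23 'b': at 12  ** P2@[22:23]
pos 24 'a': at 13 (via fail)
pos 25 'c': at 14  ** P3@[23:25]
pos 26 'c': at 5 (via fail)
pos 27 'b': at 6
pos 28 'a': at 13 (via fail)
pos 29 'c': at 14  ** P3@[27:29]
pos 30 'c': at 5 (via fail)
pos 31 'a': at 11 (via fail)
pos 32 'c': at 5 (via fail)
pos 33 'a': at 11 (via fail)
pos 34 'b': at 12  ** P2@[33:34]
pos 35 'b': at 2 (via fail)
pos 36 'a': at 3
pos 37 'c': at 4  ** P0@[34:37],P3@[35:37]
pos 38 'b': at 6 (via fail)
pos 39 'c': at 5 (via fail)
pos 40 'b': at 6
pos 41 'c': at 5 (via fail)
pos 42 'b': at 6
pos 43 'b': at 7
pos 44 'c': at 8
pos 45 'a': at 9
pos 46 'b': at 10  ** P1@[41:46],P2@[45:46]
pos 47 'a': at 13 (via fail)
pos 48 'b': at 12 (via fail)  ** P2@[47:48]

Result: [[4,2],[6,3],[20,1],[20,2],[23,2],[25,3],[29,3],[34,2],[37,0],[37,3],[46,1],[46,2],[48,2]]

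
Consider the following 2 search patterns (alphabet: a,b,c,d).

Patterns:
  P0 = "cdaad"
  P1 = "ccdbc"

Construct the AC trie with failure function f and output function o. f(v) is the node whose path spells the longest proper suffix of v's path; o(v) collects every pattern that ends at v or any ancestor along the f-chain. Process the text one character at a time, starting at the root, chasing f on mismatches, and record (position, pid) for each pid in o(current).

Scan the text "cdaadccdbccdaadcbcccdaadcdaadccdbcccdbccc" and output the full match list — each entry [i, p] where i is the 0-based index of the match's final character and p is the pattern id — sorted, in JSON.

Construct AC machine:
Trie nodes:
  0='ε' goto c→1
  1='c' goto c→6 d→2
  2='cd' goto a→3
  3='cda' goto a→4
  4='cdaa' goto d→5
  5='cdaad' goto ·  ←P0
  6='cc' goto d→7
  7='ccd' goto b→8
  8='ccdb' goto c→9
  9='ccdbc' goto ·  ←P1

BFS fail/out derivation:
  fail(1) 'c': from fail(0)=0 chase 'c': 0 ⇒ 0;  out=∅∪out(0)=∅
  fail(2) 'cd': from fail(1)=0 chase 'd': 0 ⇒ 0;  out=∅∪out(0)=∅
  fail(6) 'cc': from fail(1)=0 chase 'c': 0 ⇒ 1;  out=∅∪out(1)=∅
  fail(3) 'cda': from fail(2)=0 chase 'a': 0 ⇒ 0;  out=∅∪out(0)=∅
  fail(7) 'ccd': from fail(6)=1 chase 'd': 1 ⇒ 2;  out=∅∪out(2)=∅
  fail(4) 'cdaa': from fail(3)=0 chase 'a': 0 ⇒ 0;  out=∅∪out(0)=∅
  fail(8) 'ccdb': from fail(7)=2 chase 'b': 2→0 ⇒ 0;  out=∅∪out(0)=∅
  fail(5) 'cdaad': from fail(4)=0 chase 'd': 0 ⇒ 0;  out={0}∪out(0)={0}
  fail(9) 'ccdbc': from fail(8)=0 chase 'c': 0 ⇒ 1;  out={1}∪out(1)={1}

Scan:
pos 0 'c': at 1
pos 1 'd': at 2
pos 2 'a': at 3
pos 3 'a': at 4
pos 4 'd': at 5  ** P0@[0:4]
pos 5 'c': at 1 (via fail)
pos 6 'c': at 6
pos 7 'd': at 7
pos 8 'b': at 8
pos 9 'c': at 9  ** P1@[5:9]
pos 10 'c': at 6 (via fail)
pos 11 'd': at 7
pos 12 'a': at 3 (via fail)
pos 13 'a': at 4
pos 14 'd': at 5  ** P0@[10:14]
pos 15 'c': at 1 (via fail)
pos 16 'b': at 0 (via fail)
pos 17 'c': at 1
pos 18 'c': at 6
pos 19 'c': at 6 (via fail)
pos 20 'd': at 7
pos 21 'a': at 3 (via fail)
pos 22 'a': at 4
pos 23 'd': at 5  ** P0@[19:23]
pos 24 'c': at 1 (via fail)
pos 25 'd': at 2
pos 26 'a': at 3
pos 27 'a': at 4
pos 28 'd': at 5  ** P0@[24:28]
pos 29 'c': at 1 (via fail)
pos 30 'c': at 6
pos 31 'd': at 7
pos 32 'b': at 8
pos 33 'c': at 9  ** P1@[29:33]
pos 34 'c': at 6 (via fail)
pos 35 'c': at 6 (via fail)
pos 36 'd': at 7
pos 37 'b': at 8
pos 38 'c': at 9  ** P1@[34:38]
pos 39 'c': at 6 (via fail)
pos 40 'c': at 6 (via fail)

All matches (sorted): [[4,0],[9,1],[14,0],[23,0],[28,0],[33,1],[38,1]]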